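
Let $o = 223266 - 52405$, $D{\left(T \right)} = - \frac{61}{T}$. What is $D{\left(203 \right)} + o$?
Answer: $\frac{34684722}{203} \approx 1.7086 \cdot 10^{5}$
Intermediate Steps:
$o = 170861$ ($o = 223266 - 52405 = 170861$)
$D{\left(203 \right)} + o = - \frac{61}{203} + 170861 = \frac{34684722}{203}$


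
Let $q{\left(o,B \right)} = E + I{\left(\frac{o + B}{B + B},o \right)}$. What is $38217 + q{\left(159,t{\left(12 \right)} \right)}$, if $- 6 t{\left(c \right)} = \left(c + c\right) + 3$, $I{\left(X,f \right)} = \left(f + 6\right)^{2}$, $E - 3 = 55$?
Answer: $65500$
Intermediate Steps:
$E = 58$ ($E = 3 + 55 = 58$)
$I{\left(X,f \right)} = \left(6 + f\right)^{2}$
$t{\left(c \right)} = - \frac{1}{2} - \frac{c}{3}$ ($t{\left(c \right)} = - \frac{\left(c + c\right) + 3}{6} = - \frac{2 c + 3}{6} = - \frac{3 + 2 c}{6} = - \frac{1}{2} - \frac{c}{3}$)
$q{\left(o,B \right)} = 58 + \left(6 + o\right)^{2}$
$38217 + q{\left(159,t{\left(12 \right)} \right)} = 38217 + \left(58 + \left(6 + 159\right)^{2}\right) = 38217 + \left(58 + 165^{2}\right) = 38217 + \left(58 + 27225\right) = 38217 + 27283 = 65500$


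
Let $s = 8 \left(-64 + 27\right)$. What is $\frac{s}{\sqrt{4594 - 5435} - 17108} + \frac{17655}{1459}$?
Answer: $\frac{5174733265087}{427026692795} + \frac{8584 i}{292684505} \approx 12.118 + 2.9329 \cdot 10^{-5} i$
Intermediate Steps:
$s = -296$ ($s = 8 \left(-37\right) = -296$)
$\frac{s}{\sqrt{4594 - 5435} - 17108} + \frac{17655}{1459} = - \frac{296}{\sqrt{4594 - 5435} - 17108} + \frac{17655}{1459} = - \frac{296}{\sqrt{-841} - 17108} + 17655 \cdot \frac{1}{1459} = - \frac{296}{29 i - 17108} + \frac{17655}{1459} = - \frac{296}{-17108 + 29 i} + \frac{17655}{1459} = - 296 \frac{-17108 - 29 i}{292684505} + \frac{17655}{1459} = - \frac{296 \left(-17108 - 29 i\right)}{292684505} + \frac{17655}{1459} = \frac{17655}{1459} - \frac{296 \left(-17108 - 29 i\right)}{292684505}$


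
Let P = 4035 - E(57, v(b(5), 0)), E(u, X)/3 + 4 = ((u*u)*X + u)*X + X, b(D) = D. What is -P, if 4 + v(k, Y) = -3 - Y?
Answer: 472338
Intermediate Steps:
v(k, Y) = -7 - Y (v(k, Y) = -4 + (-3 - Y) = -7 - Y)
E(u, X) = -12 + 3*X + 3*X*(u + X*u²) (E(u, X) = -12 + 3*(((u*u)*X + u)*X + X) = -12 + 3*((u²*X + u)*X + X) = -12 + 3*((X*u² + u)*X + X) = -12 + 3*((u + X*u²)*X + X) = -12 + 3*(X*(u + X*u²) + X) = -12 + 3*(X + X*(u + X*u²)) = -12 + (3*X + 3*X*(u + X*u²)) = -12 + 3*X + 3*X*(u + X*u²))
P = -472338 (P = 4035 - (-12 + 3*(-7 - 1*0) + 3*(-7 - 1*0)*57 + 3*(-7 - 1*0)²*57²) = 4035 - (-12 + 3*(-7 + 0) + 3*(-7 + 0)*57 + 3*(-7 + 0)²*3249) = 4035 - (-12 + 3*(-7) + 3*(-7)*57 + 3*(-7)²*3249) = 4035 - (-12 - 21 - 1197 + 3*49*3249) = 4035 - (-12 - 21 - 1197 + 477603) = 4035 - 1*476373 = 4035 - 476373 = -472338)
-P = -1*(-472338) = 472338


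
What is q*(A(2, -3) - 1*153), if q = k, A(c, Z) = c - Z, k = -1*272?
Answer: 40256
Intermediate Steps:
k = -272
q = -272
q*(A(2, -3) - 1*153) = -272*((2 - 1*(-3)) - 1*153) = -272*((2 + 3) - 153) = -272*(5 - 153) = -272*(-148) = 40256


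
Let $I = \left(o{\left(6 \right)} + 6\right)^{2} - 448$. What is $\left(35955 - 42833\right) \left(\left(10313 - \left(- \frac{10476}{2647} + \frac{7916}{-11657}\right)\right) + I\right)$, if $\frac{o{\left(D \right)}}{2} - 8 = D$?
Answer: $- \frac{2339950067177754}{30856079} \approx -7.5834 \cdot 10^{7}$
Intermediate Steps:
$o{\left(D \right)} = 16 + 2 D$
$I = 708$ ($I = \left(\left(16 + 2 \cdot 6\right) + 6\right)^{2} - 448 = \left(\left(16 + 12\right) + 6\right)^{2} - 448 = \left(28 + 6\right)^{2} - 448 = 34^{2} - 448 = 1156 - 448 = 708$)
$\left(35955 - 42833\right) \left(\left(10313 - \left(- \frac{10476}{2647} + \frac{7916}{-11657}\right)\right) + I\right) = \left(35955 - 42833\right) \left(\left(10313 - \left(- \frac{10476}{2647} + \frac{7916}{-11657}\right)\right) + 708\right) = - 6878 \left(\left(10313 - \left(\left(-10476\right) \frac{1}{2647} + 7916 \left(- \frac{1}{11657}\right)\right)\right) + 708\right) = - 6878 \left(\left(10313 - \left(- \frac{10476}{2647} - \frac{7916}{11657}\right)\right) + 708\right) = - 6878 \left(\left(10313 - - \frac{143072384}{30856079}\right) + 708\right) = - 6878 \left(\left(10313 + \frac{143072384}{30856079}\right) + 708\right) = - 6878 \left(\frac{318361815111}{30856079} + 708\right) = \left(-6878\right) \frac{340207919043}{30856079} = - \frac{2339950067177754}{30856079}$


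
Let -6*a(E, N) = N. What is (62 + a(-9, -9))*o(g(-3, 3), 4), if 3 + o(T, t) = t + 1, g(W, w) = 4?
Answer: 127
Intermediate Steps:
a(E, N) = -N/6
o(T, t) = -2 + t (o(T, t) = -3 + (t + 1) = -3 + (1 + t) = -2 + t)
(62 + a(-9, -9))*o(g(-3, 3), 4) = (62 - ⅙*(-9))*(-2 + 4) = (62 + 3/2)*2 = (127/2)*2 = 127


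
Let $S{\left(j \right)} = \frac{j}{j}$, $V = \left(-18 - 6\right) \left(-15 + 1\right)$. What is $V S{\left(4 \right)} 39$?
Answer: $13104$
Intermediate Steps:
$V = 336$ ($V = \left(-24\right) \left(-14\right) = 336$)
$S{\left(j \right)} = 1$
$V S{\left(4 \right)} 39 = 336 \cdot 1 \cdot 39 = 336 \cdot 39 = 13104$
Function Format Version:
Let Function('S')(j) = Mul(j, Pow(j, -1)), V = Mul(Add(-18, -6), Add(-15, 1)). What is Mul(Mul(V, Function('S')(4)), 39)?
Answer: 13104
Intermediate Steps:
V = 336 (V = Mul(-24, -14) = 336)
Function('S')(j) = 1
Mul(Mul(V, Function('S')(4)), 39) = Mul(Mul(336, 1), 39) = Mul(336, 39) = 13104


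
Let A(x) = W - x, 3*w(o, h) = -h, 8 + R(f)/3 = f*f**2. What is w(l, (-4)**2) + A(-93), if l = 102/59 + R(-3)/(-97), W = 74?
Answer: 485/3 ≈ 161.67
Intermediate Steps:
R(f) = -24 + 3*f**3 (R(f) = -24 + 3*(f*f**2) = -24 + 3*f**3)
l = 16089/5723 (l = 102/59 + (-24 + 3*(-3)**3)/(-97) = 102*(1/59) + (-24 + 3*(-27))*(-1/97) = 102/59 + (-24 - 81)*(-1/97) = 102/59 - 105*(-1/97) = 102/59 + 105/97 = 16089/5723 ≈ 2.8113)
w(o, h) = -h/3 (w(o, h) = (-h)/3 = -h/3)
A(x) = 74 - x
w(l, (-4)**2) + A(-93) = -1/3*(-4)**2 + (74 - 1*(-93)) = -1/3*16 + (74 + 93) = -16/3 + 167 = 485/3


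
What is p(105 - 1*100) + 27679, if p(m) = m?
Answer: 27684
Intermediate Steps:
p(105 - 1*100) + 27679 = (105 - 1*100) + 27679 = (105 - 100) + 27679 = 5 + 27679 = 27684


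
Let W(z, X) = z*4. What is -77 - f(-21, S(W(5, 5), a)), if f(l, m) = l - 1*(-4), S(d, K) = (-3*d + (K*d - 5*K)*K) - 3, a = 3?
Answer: -60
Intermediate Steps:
W(z, X) = 4*z
S(d, K) = -3 - 3*d + K*(-5*K + K*d) (S(d, K) = (-3*d + (-5*K + K*d)*K) - 3 = (-3*d + K*(-5*K + K*d)) - 3 = -3 - 3*d + K*(-5*K + K*d))
f(l, m) = 4 + l (f(l, m) = l + 4 = 4 + l)
-77 - f(-21, S(W(5, 5), a)) = -77 - (4 - 21) = -77 - 1*(-17) = -77 + 17 = -60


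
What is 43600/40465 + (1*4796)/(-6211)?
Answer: 15345892/50265623 ≈ 0.30530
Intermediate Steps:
43600/40465 + (1*4796)/(-6211) = 43600*(1/40465) + 4796*(-1/6211) = 8720/8093 - 4796/6211 = 15345892/50265623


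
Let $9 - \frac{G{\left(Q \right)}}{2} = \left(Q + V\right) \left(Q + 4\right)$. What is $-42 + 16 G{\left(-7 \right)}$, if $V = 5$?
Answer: $54$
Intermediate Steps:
$G{\left(Q \right)} = 18 - 2 \left(4 + Q\right) \left(5 + Q\right)$ ($G{\left(Q \right)} = 18 - 2 \left(Q + 5\right) \left(Q + 4\right) = 18 - 2 \left(5 + Q\right) \left(4 + Q\right) = 18 - 2 \left(4 + Q\right) \left(5 + Q\right)$)
$-42 + 16 G{\left(-7 \right)} = -42 + 16 \left(-22 - -126 - 2 \left(-7\right)^{2}\right) = -42 + 16 \left(-22 + 126 - 98\right) = -42 + 16 \cdot 6 = -42 + 96 = 54$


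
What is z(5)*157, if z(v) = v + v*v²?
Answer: 20410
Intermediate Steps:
z(v) = v + v³
z(5)*157 = (5 + 5³)*157 = (5 + 125)*157 = 130*157 = 20410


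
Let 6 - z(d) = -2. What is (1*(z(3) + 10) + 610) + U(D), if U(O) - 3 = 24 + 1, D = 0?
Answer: 656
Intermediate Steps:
U(O) = 28 (U(O) = 3 + (24 + 1) = 3 + 25 = 28)
z(d) = 8 (z(d) = 6 - 1*(-2) = 6 + 2 = 8)
(1*(z(3) + 10) + 610) + U(D) = (1*(8 + 10) + 610) + 28 = (1*18 + 610) + 28 = (18 + 610) + 28 = 628 + 28 = 656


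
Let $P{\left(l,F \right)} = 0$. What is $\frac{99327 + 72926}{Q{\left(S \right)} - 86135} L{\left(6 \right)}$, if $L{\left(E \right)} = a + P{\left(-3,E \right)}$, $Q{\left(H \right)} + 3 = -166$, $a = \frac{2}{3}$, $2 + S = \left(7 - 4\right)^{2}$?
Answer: $- \frac{172253}{129456} \approx -1.3306$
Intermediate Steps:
$S = 7$ ($S = -2 + \left(7 - 4\right)^{2} = -2 + 3^{2} = -2 + 9 = 7$)
$a = \frac{2}{3}$ ($a = 2 \cdot \frac{1}{3} = \frac{2}{3} \approx 0.66667$)
$Q{\left(H \right)} = -169$ ($Q{\left(H \right)} = -3 - 166 = -169$)
$L{\left(E \right)} = \frac{2}{3}$ ($L{\left(E \right)} = \frac{2}{3} + 0 = \frac{2}{3}$)
$\frac{99327 + 72926}{Q{\left(S \right)} - 86135} L{\left(6 \right)} = \frac{99327 + 72926}{-169 - 86135} \cdot \frac{2}{3} = \frac{172253}{-86304} \cdot \frac{2}{3} = 172253 \left(- \frac{1}{86304}\right) \frac{2}{3} = \left(- \frac{172253}{86304}\right) \frac{2}{3} = - \frac{172253}{129456}$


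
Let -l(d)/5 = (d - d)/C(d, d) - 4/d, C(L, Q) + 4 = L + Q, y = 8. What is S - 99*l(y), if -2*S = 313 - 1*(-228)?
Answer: -518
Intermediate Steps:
S = -541/2 (S = -(313 - 1*(-228))/2 = -(313 + 228)/2 = -1/2*541 = -541/2 ≈ -270.50)
C(L, Q) = -4 + L + Q (C(L, Q) = -4 + (L + Q) = -4 + L + Q)
l(d) = 20/d (l(d) = -5*((d - d)/(-4 + d + d) - 4/d) = -5*(0/(-4 + 2*d) - 4/d) = -5*(0 - 4/d) = -(-20)/d = 20/d)
S - 99*l(y) = -541/2 - 1980/8 = -541/2 - 99*5/2 = -541/2 - 495/2 = -518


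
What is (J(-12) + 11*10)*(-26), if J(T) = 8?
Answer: -3068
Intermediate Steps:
(J(-12) + 11*10)*(-26) = (8 + 11*10)*(-26) = (8 + 110)*(-26) = 118*(-26) = -3068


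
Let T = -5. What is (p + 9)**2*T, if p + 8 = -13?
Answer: -720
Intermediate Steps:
p = -21 (p = -8 - 13 = -21)
(p + 9)**2*T = (-21 + 9)**2*(-5) = (-12)**2*(-5) = 144*(-5) = -720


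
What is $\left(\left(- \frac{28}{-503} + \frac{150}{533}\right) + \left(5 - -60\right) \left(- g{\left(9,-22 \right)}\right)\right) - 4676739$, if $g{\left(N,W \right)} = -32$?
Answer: $- \frac{1253271312867}{268099} \approx -4.6747 \cdot 10^{6}$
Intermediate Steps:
$\left(\left(- \frac{28}{-503} + \frac{150}{533}\right) + \left(5 - -60\right) \left(- g{\left(9,-22 \right)}\right)\right) - 4676739 = \left(\left(- \frac{28}{-503} + \frac{150}{533}\right) + \left(5 - -60\right) \left(\left(-1\right) \left(-32\right)\right)\right) - 4676739 = \left(\left(\left(-28\right) \left(- \frac{1}{503}\right) + 150 \cdot \frac{1}{533}\right) + \left(5 + 60\right) 32\right) - 4676739 = \left(\left(\frac{28}{503} + \frac{150}{533}\right) + 65 \cdot 32\right) - 4676739 = \left(\frac{90374}{268099} + 2080\right) - 4676739 = \frac{557736294}{268099} - 4676739 = - \frac{1253271312867}{268099}$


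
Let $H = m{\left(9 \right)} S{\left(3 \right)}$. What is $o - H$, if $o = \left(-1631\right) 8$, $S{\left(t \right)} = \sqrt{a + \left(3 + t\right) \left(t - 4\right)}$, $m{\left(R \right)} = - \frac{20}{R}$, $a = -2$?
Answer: $-13048 + \frac{40 i \sqrt{2}}{9} \approx -13048.0 + 6.2854 i$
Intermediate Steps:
$S{\left(t \right)} = \sqrt{-2 + \left(-4 + t\right) \left(3 + t\right)}$ ($S{\left(t \right)} = \sqrt{-2 + \left(3 + t\right) \left(t - 4\right)} = \sqrt{-2 + \left(3 + t\right) \left(-4 + t\right)} = \sqrt{-2 + \left(-4 + t\right) \left(3 + t\right)}$)
$o = -13048$
$H = - \frac{40 i \sqrt{2}}{9}$ ($H = - \frac{20}{9} \sqrt{-14 + 3^{2} - 3} = \left(-20\right) \frac{1}{9} \sqrt{-14 + 9 - 3} = - \frac{20 \sqrt{-8}}{9} = - \frac{20 \cdot 2 i \sqrt{2}}{9} = - \frac{40 i \sqrt{2}}{9} \approx - 6.2854 i$)
$o - H = -13048 - - \frac{40 i \sqrt{2}}{9} = -13048 + \frac{40 i \sqrt{2}}{9}$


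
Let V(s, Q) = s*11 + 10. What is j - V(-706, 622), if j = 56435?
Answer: 64191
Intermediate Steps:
V(s, Q) = 10 + 11*s (V(s, Q) = 11*s + 10 = 10 + 11*s)
j - V(-706, 622) = 56435 - (10 + 11*(-706)) = 56435 - (10 - 7766) = 56435 - 1*(-7756) = 56435 + 7756 = 64191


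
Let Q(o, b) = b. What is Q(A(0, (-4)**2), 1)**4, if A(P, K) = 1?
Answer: 1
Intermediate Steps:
Q(A(0, (-4)**2), 1)**4 = 1**4 = 1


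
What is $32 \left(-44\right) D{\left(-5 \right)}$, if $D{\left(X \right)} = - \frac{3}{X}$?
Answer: $- \frac{4224}{5} \approx -844.8$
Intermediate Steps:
$32 \left(-44\right) D{\left(-5 \right)} = 32 \left(-44\right) \left(- \frac{3}{-5}\right) = - 1408 \left(\left(-3\right) \left(- \frac{1}{5}\right)\right) = \left(-1408\right) \frac{3}{5} = - \frac{4224}{5}$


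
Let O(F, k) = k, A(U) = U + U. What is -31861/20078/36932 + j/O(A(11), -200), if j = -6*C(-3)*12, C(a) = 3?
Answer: 20020262267/18538017400 ≈ 1.0800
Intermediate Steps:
A(U) = 2*U
j = -216 (j = -6*3*12 = -18*12 = -216)
-31861/20078/36932 + j/O(A(11), -200) = -31861/20078/36932 - 216/(-200) = -31861*1/20078*(1/36932) - 216*(-1/200) = -31861/20078*1/36932 + 27/25 = -31861/741520696 + 27/25 = 20020262267/18538017400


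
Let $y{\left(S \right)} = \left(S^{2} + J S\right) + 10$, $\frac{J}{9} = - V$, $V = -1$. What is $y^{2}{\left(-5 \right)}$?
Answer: $100$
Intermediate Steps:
$J = 9$ ($J = 9 \left(\left(-1\right) \left(-1\right)\right) = 9 \cdot 1 = 9$)
$y{\left(S \right)} = 10 + S^{2} + 9 S$ ($y{\left(S \right)} = \left(S^{2} + 9 S\right) + 10 = 10 + S^{2} + 9 S$)
$y^{2}{\left(-5 \right)} = \left(10 + \left(-5\right)^{2} + 9 \left(-5\right)\right)^{2} = \left(10 + 25 - 45\right)^{2} = \left(-10\right)^{2} = 100$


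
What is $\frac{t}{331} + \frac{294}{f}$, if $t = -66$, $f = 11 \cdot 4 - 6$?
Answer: $\frac{47403}{6289} \approx 7.5374$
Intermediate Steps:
$f = 38$ ($f = 44 - 6 = 38$)
$\frac{t}{331} + \frac{294}{f} = - \frac{66}{331} + \frac{294}{38} = \left(-66\right) \frac{1}{331} + 294 \cdot \frac{1}{38} = - \frac{66}{331} + \frac{147}{19} = \frac{47403}{6289}$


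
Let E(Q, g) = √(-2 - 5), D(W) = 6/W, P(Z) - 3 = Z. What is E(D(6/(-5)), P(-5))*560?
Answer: 560*I*√7 ≈ 1481.6*I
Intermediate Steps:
P(Z) = 3 + Z
E(Q, g) = I*√7 (E(Q, g) = √(-7) = I*√7)
E(D(6/(-5)), P(-5))*560 = (I*√7)*560 = 560*I*√7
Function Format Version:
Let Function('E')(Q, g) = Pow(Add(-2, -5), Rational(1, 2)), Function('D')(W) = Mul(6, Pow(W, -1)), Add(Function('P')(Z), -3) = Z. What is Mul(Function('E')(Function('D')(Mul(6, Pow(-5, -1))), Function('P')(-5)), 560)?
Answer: Mul(560, I, Pow(7, Rational(1, 2))) ≈ Mul(1481.6, I)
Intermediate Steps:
Function('P')(Z) = Add(3, Z)
Function('E')(Q, g) = Mul(I, Pow(7, Rational(1, 2))) (Function('E')(Q, g) = Pow(-7, Rational(1, 2)) = Mul(I, Pow(7, Rational(1, 2))))
Mul(Function('E')(Function('D')(Mul(6, Pow(-5, -1))), Function('P')(-5)), 560) = Mul(Mul(I, Pow(7, Rational(1, 2))), 560) = Mul(560, I, Pow(7, Rational(1, 2)))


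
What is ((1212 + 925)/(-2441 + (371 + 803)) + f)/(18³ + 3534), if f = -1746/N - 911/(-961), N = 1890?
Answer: -30363577/171058797630 ≈ -0.00017750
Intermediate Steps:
f = 2438/100905 (f = -1746/1890 - 911/(-961) = -1746*1/1890 - 911*(-1/961) = -97/105 + 911/961 = 2438/100905 ≈ 0.024161)
((1212 + 925)/(-2441 + (371 + 803)) + f)/(18³ + 3534) = ((1212 + 925)/(-2441 + (371 + 803)) + 2438/100905)/(18³ + 3534) = (2137/(-2441 + 1174) + 2438/100905)/(5832 + 3534) = (2137/(-1267) + 2438/100905)/9366 = (2137*(-1/1267) + 2438/100905)*(1/9366) = (-2137/1267 + 2438/100905)*(1/9366) = -30363577/18263805*1/9366 = -30363577/171058797630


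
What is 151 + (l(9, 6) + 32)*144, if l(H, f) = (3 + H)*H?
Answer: 20311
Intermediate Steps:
l(H, f) = H*(3 + H)
151 + (l(9, 6) + 32)*144 = 151 + (9*(3 + 9) + 32)*144 = 151 + (9*12 + 32)*144 = 151 + (108 + 32)*144 = 151 + 140*144 = 151 + 20160 = 20311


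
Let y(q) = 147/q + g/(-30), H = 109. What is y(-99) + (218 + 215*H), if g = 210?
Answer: 780269/33 ≈ 23645.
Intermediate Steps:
y(q) = -7 + 147/q (y(q) = 147/q + 210/(-30) = 147/q + 210*(-1/30) = 147/q - 7 = -7 + 147/q)
y(-99) + (218 + 215*H) = (-7 + 147/(-99)) + (218 + 215*109) = (-7 + 147*(-1/99)) + (218 + 23435) = (-7 - 49/33) + 23653 = -280/33 + 23653 = 780269/33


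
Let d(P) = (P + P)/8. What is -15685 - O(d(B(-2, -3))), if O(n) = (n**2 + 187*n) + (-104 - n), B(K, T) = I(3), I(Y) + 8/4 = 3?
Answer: -250041/16 ≈ -15628.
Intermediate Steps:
I(Y) = 1 (I(Y) = -2 + 3 = 1)
B(K, T) = 1
d(P) = P/4 (d(P) = (2*P)*(1/8) = P/4)
O(n) = -104 + n**2 + 186*n
-15685 - O(d(B(-2, -3))) = -15685 - (-104 + ((1/4)*1)**2 + 186*((1/4)*1)) = -15685 - (-104 + (1/4)**2 + 186*(1/4)) = -15685 - (-104 + 1/16 + 93/2) = -15685 - 1*(-919/16) = -15685 + 919/16 = -250041/16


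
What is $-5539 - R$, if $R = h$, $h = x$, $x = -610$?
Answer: $-4929$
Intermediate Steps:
$h = -610$
$R = -610$
$-5539 - R = -5539 - -610 = -5539 + 610 = -4929$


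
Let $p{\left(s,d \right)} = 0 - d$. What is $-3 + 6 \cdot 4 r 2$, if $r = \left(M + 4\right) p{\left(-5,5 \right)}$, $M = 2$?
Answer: $-1443$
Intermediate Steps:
$p{\left(s,d \right)} = - d$
$r = -30$ ($r = \left(2 + 4\right) \left(\left(-1\right) 5\right) = 6 \left(-5\right) = -30$)
$-3 + 6 \cdot 4 r 2 = -3 + 6 \cdot 4 \left(-30\right) 2 = -3 + 6 \left(\left(-120\right) 2\right) = -3 + 6 \left(-240\right) = -3 - 1440 = -1443$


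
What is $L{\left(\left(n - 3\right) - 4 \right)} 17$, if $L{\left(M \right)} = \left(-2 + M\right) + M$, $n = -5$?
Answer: $-442$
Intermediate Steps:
$L{\left(M \right)} = -2 + 2 M$
$L{\left(\left(n - 3\right) - 4 \right)} 17 = \left(-2 + 2 \left(\left(-5 - 3\right) - 4\right)\right) 17 = \left(-2 + 2 \left(-8 - 4\right)\right) 17 = \left(-2 + 2 \left(-12\right)\right) 17 = \left(-2 - 24\right) 17 = \left(-26\right) 17 = -442$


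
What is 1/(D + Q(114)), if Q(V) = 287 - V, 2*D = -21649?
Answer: -2/21303 ≈ -9.3883e-5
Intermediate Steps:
D = -21649/2 (D = (½)*(-21649) = -21649/2 ≈ -10825.)
1/(D + Q(114)) = 1/(-21649/2 + (287 - 1*114)) = 1/(-21649/2 + (287 - 114)) = 1/(-21649/2 + 173) = 1/(-21303/2) = -2/21303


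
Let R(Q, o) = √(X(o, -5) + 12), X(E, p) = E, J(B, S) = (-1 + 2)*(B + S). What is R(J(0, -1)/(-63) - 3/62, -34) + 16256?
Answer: 16256 + I*√22 ≈ 16256.0 + 4.6904*I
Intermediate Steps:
J(B, S) = B + S (J(B, S) = 1*(B + S) = B + S)
R(Q, o) = √(12 + o) (R(Q, o) = √(o + 12) = √(12 + o))
R(J(0, -1)/(-63) - 3/62, -34) + 16256 = √(12 - 34) + 16256 = √(-22) + 16256 = I*√22 + 16256 = 16256 + I*√22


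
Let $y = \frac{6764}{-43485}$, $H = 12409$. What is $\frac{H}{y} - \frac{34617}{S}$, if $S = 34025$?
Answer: $- \frac{18360306693513}{230145100} \approx -79777.0$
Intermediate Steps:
$y = - \frac{6764}{43485}$ ($y = 6764 \left(- \frac{1}{43485}\right) = - \frac{6764}{43485} \approx -0.15555$)
$\frac{H}{y} - \frac{34617}{S} = \frac{12409}{- \frac{6764}{43485}} - \frac{34617}{34025} = 12409 \left(- \frac{43485}{6764}\right) - \frac{34617}{34025} = - \frac{539605365}{6764} - \frac{34617}{34025} = - \frac{18360306693513}{230145100}$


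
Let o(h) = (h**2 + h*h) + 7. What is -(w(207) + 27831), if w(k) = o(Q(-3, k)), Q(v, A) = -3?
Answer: -27856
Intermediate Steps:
o(h) = 7 + 2*h**2 (o(h) = (h**2 + h**2) + 7 = 2*h**2 + 7 = 7 + 2*h**2)
w(k) = 25 (w(k) = 7 + 2*(-3)**2 = 7 + 2*9 = 7 + 18 = 25)
-(w(207) + 27831) = -(25 + 27831) = -1*27856 = -27856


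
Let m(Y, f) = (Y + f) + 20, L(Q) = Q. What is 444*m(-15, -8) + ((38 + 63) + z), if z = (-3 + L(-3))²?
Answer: -1195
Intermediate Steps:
z = 36 (z = (-3 - 3)² = (-6)² = 36)
m(Y, f) = 20 + Y + f
444*m(-15, -8) + ((38 + 63) + z) = 444*(20 - 15 - 8) + ((38 + 63) + 36) = 444*(-3) + (101 + 36) = -1332 + 137 = -1195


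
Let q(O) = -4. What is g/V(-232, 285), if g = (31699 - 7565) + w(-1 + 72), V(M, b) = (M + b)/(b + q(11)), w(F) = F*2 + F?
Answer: 6841507/53 ≈ 1.2909e+5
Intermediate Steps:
w(F) = 3*F (w(F) = 2*F + F = 3*F)
V(M, b) = (M + b)/(-4 + b) (V(M, b) = (M + b)/(b - 4) = (M + b)/(-4 + b))
g = 24347 (g = (31699 - 7565) + 3*(-1 + 72) = 24134 + 3*71 = 24134 + 213 = 24347)
g/V(-232, 285) = 24347/(((-232 + 285)/(-4 + 285))) = 24347/((53/281)) = 24347/(((1/281)*53)) = 24347/(53/281) = 24347*(281/53) = 6841507/53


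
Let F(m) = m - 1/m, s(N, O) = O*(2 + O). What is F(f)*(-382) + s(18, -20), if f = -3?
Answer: 4136/3 ≈ 1378.7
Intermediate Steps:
F(f)*(-382) + s(18, -20) = (-3 - 1/(-3))*(-382) - 20*(2 - 20) = (-3 - 1*(-1/3))*(-382) - 20*(-18) = (-3 + 1/3)*(-382) + 360 = -8/3*(-382) + 360 = 3056/3 + 360 = 4136/3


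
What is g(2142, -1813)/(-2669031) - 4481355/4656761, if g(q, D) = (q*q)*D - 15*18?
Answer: 1434243254868671/460334795133 ≈ 3115.7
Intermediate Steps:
g(q, D) = -270 + D*q² (g(q, D) = q²*D - 270 = D*q² - 270 = -270 + D*q²)
g(2142, -1813)/(-2669031) - 4481355/4656761 = (-270 - 1813*2142²)/(-2669031) - 4481355/4656761 = (-270 - 1813*4588164)*(-1/2669031) - 4481355*1/4656761 = (-270 - 8318341332)*(-1/2669031) - 4481355/4656761 = -8318341602*(-1/2669031) - 4481355/4656761 = 308086726/98853 - 4481355/4656761 = 1434243254868671/460334795133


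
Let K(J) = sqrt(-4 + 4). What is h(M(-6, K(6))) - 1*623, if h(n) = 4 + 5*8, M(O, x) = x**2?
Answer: -579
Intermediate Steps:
K(J) = 0 (K(J) = sqrt(0) = 0)
h(n) = 44 (h(n) = 4 + 40 = 44)
h(M(-6, K(6))) - 1*623 = 44 - 1*623 = 44 - 623 = -579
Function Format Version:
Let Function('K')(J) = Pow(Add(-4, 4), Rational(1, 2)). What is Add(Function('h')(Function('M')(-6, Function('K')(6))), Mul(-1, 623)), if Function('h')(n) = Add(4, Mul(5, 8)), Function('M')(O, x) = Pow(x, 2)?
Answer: -579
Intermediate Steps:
Function('K')(J) = 0 (Function('K')(J) = Pow(0, Rational(1, 2)) = 0)
Function('h')(n) = 44 (Function('h')(n) = Add(4, 40) = 44)
Add(Function('h')(Function('M')(-6, Function('K')(6))), Mul(-1, 623)) = Add(44, Mul(-1, 623)) = Add(44, -623) = -579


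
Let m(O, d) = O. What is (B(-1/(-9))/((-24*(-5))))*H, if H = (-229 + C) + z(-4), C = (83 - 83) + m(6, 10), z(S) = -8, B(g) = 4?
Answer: -77/10 ≈ -7.7000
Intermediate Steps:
C = 6 (C = (83 - 83) + 6 = 0 + 6 = 6)
H = -231 (H = (-229 + 6) - 8 = -223 - 8 = -231)
(B(-1/(-9))/((-24*(-5))))*H = (4/((-24*(-5))))*(-231) = (4/120)*(-231) = (4*(1/120))*(-231) = (1/30)*(-231) = -77/10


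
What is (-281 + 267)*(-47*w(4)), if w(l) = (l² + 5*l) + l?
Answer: 26320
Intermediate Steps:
w(l) = l² + 6*l
(-281 + 267)*(-47*w(4)) = (-281 + 267)*(-188*(6 + 4)) = -(-658)*4*10 = -(-658)*40 = -14*(-1880) = 26320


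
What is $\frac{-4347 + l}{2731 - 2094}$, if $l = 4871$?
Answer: $\frac{524}{637} \approx 0.82261$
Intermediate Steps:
$\frac{-4347 + l}{2731 - 2094} = \frac{-4347 + 4871}{2731 - 2094} = \frac{524}{637}$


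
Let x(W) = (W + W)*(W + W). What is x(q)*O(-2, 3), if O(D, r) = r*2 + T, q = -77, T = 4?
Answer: 237160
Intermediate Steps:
O(D, r) = 4 + 2*r (O(D, r) = r*2 + 4 = 2*r + 4 = 4 + 2*r)
x(W) = 4*W² (x(W) = (2*W)*(2*W) = 4*W²)
x(q)*O(-2, 3) = (4*(-77)²)*(4 + 2*3) = (4*5929)*(4 + 6) = 23716*10 = 237160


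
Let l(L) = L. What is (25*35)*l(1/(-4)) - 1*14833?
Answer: -60207/4 ≈ -15052.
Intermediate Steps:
(25*35)*l(1/(-4)) - 1*14833 = (25*35)/(-4) - 1*14833 = 875*(-¼) - 14833 = -875/4 - 14833 = -60207/4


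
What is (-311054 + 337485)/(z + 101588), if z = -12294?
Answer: 26431/89294 ≈ 0.29600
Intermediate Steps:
(-311054 + 337485)/(z + 101588) = (-311054 + 337485)/(-12294 + 101588) = 26431/89294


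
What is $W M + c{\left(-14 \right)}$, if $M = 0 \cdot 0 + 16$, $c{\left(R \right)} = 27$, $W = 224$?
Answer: $3611$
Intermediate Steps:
$M = 16$ ($M = 0 + 16 = 16$)
$W M + c{\left(-14 \right)} = 224 \cdot 16 + 27 = 3584 + 27 = 3611$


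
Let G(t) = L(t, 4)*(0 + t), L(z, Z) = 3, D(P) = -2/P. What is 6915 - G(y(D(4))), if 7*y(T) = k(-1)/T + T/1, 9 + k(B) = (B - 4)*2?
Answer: 96585/14 ≈ 6898.9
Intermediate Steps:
k(B) = -17 + 2*B (k(B) = -9 + (B - 4)*2 = -9 + (-4 + B)*2 = -9 + (-8 + 2*B) = -17 + 2*B)
y(T) = -19/(7*T) + T/7 (y(T) = ((-17 + 2*(-1))/T + T/1)/7 = ((-17 - 2)/T + T*1)/7 = (-19/T + T)/7 = (T - 19/T)/7 = -19/(7*T) + T/7)
G(t) = 3*t (G(t) = 3*(0 + t) = 3*t)
6915 - G(y(D(4))) = 6915 - 3*(-19 + (-2/4)²)/(7*((-2/4))) = 6915 - 3*(-19 + (-2*¼)²)/(7*((-2*¼))) = 6915 - 3*(-19 + (-½)²)/(7*(-½)) = 6915 - 3*(⅐)*(-2)*(-19 + ¼) = 6915 - 3*(⅐)*(-2)*(-75/4) = 6915 - 3*75/14 = 6915 - 1*225/14 = 6915 - 225/14 = 96585/14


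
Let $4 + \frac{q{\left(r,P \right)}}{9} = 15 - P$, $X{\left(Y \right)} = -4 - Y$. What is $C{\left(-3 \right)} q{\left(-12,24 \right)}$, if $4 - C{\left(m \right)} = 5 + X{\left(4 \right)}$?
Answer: $-819$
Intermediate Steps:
$q{\left(r,P \right)} = 99 - 9 P$ ($q{\left(r,P \right)} = -36 + 9 \left(15 - P\right) = -36 - \left(-135 + 9 P\right) = 99 - 9 P$)
$C{\left(m \right)} = 7$ ($C{\left(m \right)} = 4 - \left(5 - 8\right) = 4 - -3 = 4 + 3 = 7$)
$C{\left(-3 \right)} q{\left(-12,24 \right)} = 7 \left(99 - 216\right) = 7 \left(-117\right) = -819$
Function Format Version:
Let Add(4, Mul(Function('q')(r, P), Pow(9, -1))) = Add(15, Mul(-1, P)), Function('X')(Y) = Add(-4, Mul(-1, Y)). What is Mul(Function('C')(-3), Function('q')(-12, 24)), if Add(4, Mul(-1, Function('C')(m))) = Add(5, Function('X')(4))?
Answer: -819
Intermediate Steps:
Function('q')(r, P) = Add(99, Mul(-9, P)) (Function('q')(r, P) = Add(-36, Mul(9, Add(15, Mul(-1, P)))) = Add(-36, Add(135, Mul(-9, P))) = Add(99, Mul(-9, P)))
Function('C')(m) = 7 (Function('C')(m) = Add(4, Mul(-1, Add(5, Add(-4, Mul(-1, 4))))) = Add(4, Mul(-1, Add(5, Add(-4, -4)))) = Add(4, Mul(-1, Add(5, -8))) = Add(4, Mul(-1, -3)) = Add(4, 3) = 7)
Mul(Function('C')(-3), Function('q')(-12, 24)) = Mul(7, Add(99, Mul(-9, 24))) = Mul(7, Add(99, -216)) = Mul(7, -117) = -819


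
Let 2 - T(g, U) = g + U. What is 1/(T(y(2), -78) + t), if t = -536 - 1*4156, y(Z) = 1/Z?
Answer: -2/9225 ≈ -0.00021680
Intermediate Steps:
T(g, U) = 2 - U - g (T(g, U) = 2 - (g + U) = 2 - (U + g) = 2 + (-U - g) = 2 - U - g)
t = -4692 (t = -536 - 4156 = -4692)
1/(T(y(2), -78) + t) = 1/((2 - 1*(-78) - 1/2) - 4692) = 1/((2 + 78 - 1*1/2) - 4692) = 1/((2 + 78 - 1/2) - 4692) = 1/(159/2 - 4692) = 1/(-9225/2) = -2/9225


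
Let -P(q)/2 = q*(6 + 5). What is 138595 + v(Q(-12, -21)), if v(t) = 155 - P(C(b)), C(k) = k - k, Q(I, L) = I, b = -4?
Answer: 138750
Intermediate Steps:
C(k) = 0
P(q) = -22*q (P(q) = -2*q*(6 + 5) = -2*q*11 = -22*q)
v(t) = 155 (v(t) = 155 - (-22)*0 = 155 - 1*0 = 155 + 0 = 155)
138595 + v(Q(-12, -21)) = 138595 + 155 = 138750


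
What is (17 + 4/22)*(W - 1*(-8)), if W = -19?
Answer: -189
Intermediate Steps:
(17 + 4/22)*(W - 1*(-8)) = (17 + 4/22)*(-19 - 1*(-8)) = (17 + 4*(1/22))*(-19 + 8) = (17 + 2/11)*(-11) = (189/11)*(-11) = -189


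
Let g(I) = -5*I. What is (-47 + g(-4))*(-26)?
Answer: 702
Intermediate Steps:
(-47 + g(-4))*(-26) = (-47 - 5*(-4))*(-26) = (-47 + 20)*(-26) = -27*(-26) = 702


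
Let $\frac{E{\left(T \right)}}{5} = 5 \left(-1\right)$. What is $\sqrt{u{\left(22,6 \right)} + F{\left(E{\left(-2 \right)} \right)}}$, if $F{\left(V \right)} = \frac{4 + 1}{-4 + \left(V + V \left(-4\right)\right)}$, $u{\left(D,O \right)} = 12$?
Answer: $\frac{\sqrt{60847}}{71} \approx 3.4743$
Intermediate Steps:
$E{\left(T \right)} = -25$ ($E{\left(T \right)} = 5 \cdot 5 \left(-1\right) = 5 \left(-5\right) = -25$)
$F{\left(V \right)} = \frac{5}{-4 - 3 V}$ ($F{\left(V \right)} = \frac{5}{-4 + \left(V - 4 V\right)} = \frac{5}{-4 - 3 V}$)
$\sqrt{u{\left(22,6 \right)} + F{\left(E{\left(-2 \right)} \right)}} = \sqrt{12 - \frac{5}{4 + 3 \left(-25\right)}} = \sqrt{12 - \frac{5}{4 - 75}} = \sqrt{12 - \frac{5}{-71}} = \sqrt{12 - - \frac{5}{71}} = \sqrt{12 + \frac{5}{71}} = \sqrt{\frac{857}{71}} = \frac{\sqrt{60847}}{71}$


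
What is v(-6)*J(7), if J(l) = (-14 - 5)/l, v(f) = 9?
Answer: -171/7 ≈ -24.429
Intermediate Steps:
J(l) = -19/l
v(-6)*J(7) = 9*(-19/7) = -171/7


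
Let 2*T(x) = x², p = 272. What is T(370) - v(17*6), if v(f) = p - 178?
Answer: 68356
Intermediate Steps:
v(f) = 94 (v(f) = 272 - 178 = 94)
T(x) = x²/2
T(370) - v(17*6) = (½)*370² - 1*94 = (½)*136900 - 94 = 68450 - 94 = 68356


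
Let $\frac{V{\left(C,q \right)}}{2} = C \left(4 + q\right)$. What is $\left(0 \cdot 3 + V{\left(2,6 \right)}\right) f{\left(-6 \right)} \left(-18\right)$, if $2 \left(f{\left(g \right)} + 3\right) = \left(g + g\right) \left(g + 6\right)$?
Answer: $2160$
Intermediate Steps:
$V{\left(C,q \right)} = 2 C \left(4 + q\right)$
$f{\left(g \right)} = -3 + g \left(6 + g\right)$ ($f{\left(g \right)} = -3 + \frac{\left(g + g\right) \left(g + 6\right)}{2} = -3 + \frac{2 g \left(6 + g\right)}{2} = -3 + g \left(6 + g\right)$)
$\left(0 \cdot 3 + V{\left(2,6 \right)}\right) f{\left(-6 \right)} \left(-18\right) = \left(0 \cdot 3 + 2 \cdot 2 \left(4 + 6\right)\right) \left(-3 + \left(-6\right)^{2} + 6 \left(-6\right)\right) \left(-18\right) = \left(0 + 2 \cdot 2 \cdot 10\right) \left(-3 + 36 - 36\right) \left(-18\right) = \left(0 + 40\right) \left(-3\right) \left(-18\right) = 40 \left(-3\right) \left(-18\right) = \left(-120\right) \left(-18\right) = 2160$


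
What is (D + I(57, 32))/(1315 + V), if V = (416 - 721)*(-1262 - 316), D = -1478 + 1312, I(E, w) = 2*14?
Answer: -138/482605 ≈ -0.00028595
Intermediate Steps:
I(E, w) = 28
D = -166
V = 481290 (V = -305*(-1578) = 481290)
(D + I(57, 32))/(1315 + V) = (-166 + 28)/(1315 + 481290) = -138/482605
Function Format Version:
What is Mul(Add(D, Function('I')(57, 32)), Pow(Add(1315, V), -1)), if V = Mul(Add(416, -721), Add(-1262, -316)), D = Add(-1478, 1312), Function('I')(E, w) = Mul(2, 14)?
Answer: Rational(-138, 482605) ≈ -0.00028595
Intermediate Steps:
Function('I')(E, w) = 28
D = -166
V = 481290 (V = Mul(-305, -1578) = 481290)
Mul(Add(D, Function('I')(57, 32)), Pow(Add(1315, V), -1)) = Mul(Add(-166, 28), Pow(Add(1315, 481290), -1)) = Mul(-138, Pow(482605, -1)) = Mul(-138, Rational(1, 482605)) = Rational(-138, 482605)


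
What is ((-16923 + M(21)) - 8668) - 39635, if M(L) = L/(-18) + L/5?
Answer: -1956689/30 ≈ -65223.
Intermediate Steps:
M(L) = 13*L/90 (M(L) = L*(-1/18) + L*(⅕) = -L/18 + L/5 = 13*L/90)
((-16923 + M(21)) - 8668) - 39635 = ((-16923 + (13/90)*21) - 8668) - 39635 = ((-16923 + 91/30) - 8668) - 39635 = (-507599/30 - 8668) - 39635 = -767639/30 - 39635 = -1956689/30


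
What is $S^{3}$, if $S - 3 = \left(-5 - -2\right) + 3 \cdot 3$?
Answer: $729$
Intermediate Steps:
$S = 9$ ($S = 3 + \left(\left(-5 - -2\right) + 3 \cdot 3\right) = 3 + \left(\left(-5 + 2\right) + 9\right) = 3 + \left(-3 + 9\right) = 3 + 6 = 9$)
$S^{3} = 9^{3} = 729$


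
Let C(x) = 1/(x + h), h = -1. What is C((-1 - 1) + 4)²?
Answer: 1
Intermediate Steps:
C(x) = 1/(-1 + x) (C(x) = 1/(x - 1) = 1/(-1 + x))
C((-1 - 1) + 4)² = (1/(-1 + ((-1 - 1) + 4)))² = (1/(-1 + (-2 + 4)))² = (1/(-1 + 2))² = (1/1)² = 1² = 1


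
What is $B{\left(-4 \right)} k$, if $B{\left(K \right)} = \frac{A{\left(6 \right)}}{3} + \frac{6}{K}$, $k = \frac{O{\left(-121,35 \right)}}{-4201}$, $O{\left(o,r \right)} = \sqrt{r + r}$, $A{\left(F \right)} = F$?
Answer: $- \frac{\sqrt{70}}{8402} \approx -0.00099579$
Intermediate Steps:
$O{\left(o,r \right)} = \sqrt{2} \sqrt{r}$ ($O{\left(o,r \right)} = \sqrt{2 r} = \sqrt{2} \sqrt{r}$)
$k = - \frac{\sqrt{70}}{4201}$ ($k = \frac{\sqrt{2} \sqrt{35}}{-4201} = \sqrt{70} \left(- \frac{1}{4201}\right) = - \frac{\sqrt{70}}{4201} \approx -0.0019916$)
$B{\left(K \right)} = 2 + \frac{6}{K}$ ($B{\left(K \right)} = \frac{6}{3} + \frac{6}{K} = 6 \cdot \frac{1}{3} + \frac{6}{K} = 2 + \frac{6}{K}$)
$B{\left(-4 \right)} k = \left(2 + \frac{6}{-4}\right) \left(- \frac{\sqrt{70}}{4201}\right) = \left(2 + 6 \left(- \frac{1}{4}\right)\right) \left(- \frac{\sqrt{70}}{4201}\right) = \left(2 - \frac{3}{2}\right) \left(- \frac{\sqrt{70}}{4201}\right) = \frac{\left(- \frac{1}{4201}\right) \sqrt{70}}{2} = - \frac{\sqrt{70}}{8402}$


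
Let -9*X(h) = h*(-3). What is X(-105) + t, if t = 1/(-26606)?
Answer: -931211/26606 ≈ -35.000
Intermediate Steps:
X(h) = h/3 (X(h) = -h*(-3)/9 = -(-1)*h/3 = h/3)
t = -1/26606 ≈ -3.7586e-5
X(-105) + t = (⅓)*(-105) - 1/26606 = -35 - 1/26606 = -931211/26606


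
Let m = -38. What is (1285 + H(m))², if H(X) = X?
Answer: 1555009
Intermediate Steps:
(1285 + H(m))² = (1285 - 38)² = 1247² = 1555009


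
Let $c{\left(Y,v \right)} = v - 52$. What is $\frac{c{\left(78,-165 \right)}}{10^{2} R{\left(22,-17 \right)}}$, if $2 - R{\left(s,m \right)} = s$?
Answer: $\frac{217}{2000} \approx 0.1085$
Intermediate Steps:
$R{\left(s,m \right)} = 2 - s$
$c{\left(Y,v \right)} = -52 + v$
$\frac{c{\left(78,-165 \right)}}{10^{2} R{\left(22,-17 \right)}} = \frac{-52 - 165}{10^{2} \left(2 - 22\right)} = - \frac{217}{100 \left(2 - 22\right)} = - \frac{217}{100 \left(-20\right)} = - \frac{217}{-2000} = \left(-217\right) \left(- \frac{1}{2000}\right) = \frac{217}{2000}$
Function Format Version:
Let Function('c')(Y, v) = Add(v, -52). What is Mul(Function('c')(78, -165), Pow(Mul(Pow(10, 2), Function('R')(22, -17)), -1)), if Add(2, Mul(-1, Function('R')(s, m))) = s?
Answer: Rational(217, 2000) ≈ 0.10850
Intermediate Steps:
Function('R')(s, m) = Add(2, Mul(-1, s))
Function('c')(Y, v) = Add(-52, v)
Mul(Function('c')(78, -165), Pow(Mul(Pow(10, 2), Function('R')(22, -17)), -1)) = Mul(Add(-52, -165), Pow(Mul(Pow(10, 2), Add(2, Mul(-1, 22))), -1)) = Mul(-217, Pow(Mul(100, Add(2, -22)), -1)) = Mul(-217, Pow(Mul(100, -20), -1)) = Mul(-217, Pow(-2000, -1)) = Mul(-217, Rational(-1, 2000)) = Rational(217, 2000)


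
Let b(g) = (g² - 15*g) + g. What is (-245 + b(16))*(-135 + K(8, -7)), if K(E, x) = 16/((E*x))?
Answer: 201711/7 ≈ 28816.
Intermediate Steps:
K(E, x) = 16/(E*x) (K(E, x) = 16*(1/(E*x)) = 16/(E*x))
b(g) = g² - 14*g
(-245 + b(16))*(-135 + K(8, -7)) = (-245 + 16*(-14 + 16))*(-135 + 16/(8*(-7))) = (-245 + 16*2)*(-135 + 16*(⅛)*(-⅐)) = (-245 + 32)*(-135 - 2/7) = -213*(-947/7) = 201711/7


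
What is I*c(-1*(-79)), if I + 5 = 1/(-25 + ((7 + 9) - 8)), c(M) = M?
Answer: -6794/17 ≈ -399.65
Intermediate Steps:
I = -86/17 (I = -5 + 1/(-25 + ((7 + 9) - 8)) = -5 + 1/(-25 + (16 - 8)) = -5 + 1/(-25 + 8) = -5 + 1/(-17) = -5 - 1/17 = -86/17 ≈ -5.0588)
I*c(-1*(-79)) = -(-86)*(-79)/17 = -86/17*79 = -6794/17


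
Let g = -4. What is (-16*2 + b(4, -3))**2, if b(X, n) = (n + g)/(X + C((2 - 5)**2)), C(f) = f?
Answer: 178929/169 ≈ 1058.8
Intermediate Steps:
b(X, n) = (-4 + n)/(9 + X) (b(X, n) = (n - 4)/(X + (2 - 5)**2) = (-4 + n)/(X + (-3)**2) = (-4 + n)/(X + 9) = (-4 + n)/(9 + X))
(-16*2 + b(4, -3))**2 = (-16*2 + (-4 - 3)/(9 + 4))**2 = (-32 - 7/13)**2 = (-423/13)**2 = 178929/169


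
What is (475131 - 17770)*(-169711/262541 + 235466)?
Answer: 28273741164206595/262541 ≈ 1.0769e+11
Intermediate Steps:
(475131 - 17770)*(-169711/262541 + 235466) = 457361*(-169711*1/262541 + 235466) = 457361*(-169711/262541 + 235466) = 457361*(61819309395/262541) = 28273741164206595/262541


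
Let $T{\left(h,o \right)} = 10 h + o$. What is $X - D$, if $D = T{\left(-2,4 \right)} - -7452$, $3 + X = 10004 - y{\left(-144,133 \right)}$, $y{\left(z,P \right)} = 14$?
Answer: $2551$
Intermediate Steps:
$T{\left(h,o \right)} = o + 10 h$
$X = 9987$ ($X = -3 + \left(10004 - 14\right) = -3 + 9990 = 9987$)
$D = 7436$ ($D = \left(4 + 10 \left(-2\right)\right) - -7452 = \left(4 - 20\right) + 7452 = -16 + 7452 = 7436$)
$X - D = 9987 - 7436 = 2551$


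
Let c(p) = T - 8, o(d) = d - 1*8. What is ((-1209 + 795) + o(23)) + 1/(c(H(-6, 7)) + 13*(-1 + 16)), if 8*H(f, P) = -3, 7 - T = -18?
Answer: -84587/212 ≈ -399.00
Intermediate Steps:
T = 25 (T = 7 - 1*(-18) = 7 + 18 = 25)
H(f, P) = -3/8 (H(f, P) = (1/8)*(-3) = -3/8)
o(d) = -8 + d (o(d) = d - 8 = -8 + d)
c(p) = 17 (c(p) = 25 - 8 = 17)
((-1209 + 795) + o(23)) + 1/(c(H(-6, 7)) + 13*(-1 + 16)) = ((-1209 + 795) + (-8 + 23)) + 1/(17 + 13*(-1 + 16)) = (-414 + 15) + 1/(17 + 13*15) = -399 + 1/(17 + 195) = -399 + 1/212 = -84587/212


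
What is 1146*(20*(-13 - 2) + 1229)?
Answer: 1064634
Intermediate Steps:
1146*(20*(-13 - 2) + 1229) = 1146*(20*(-15) + 1229) = 1146*(-300 + 1229) = 1146*929 = 1064634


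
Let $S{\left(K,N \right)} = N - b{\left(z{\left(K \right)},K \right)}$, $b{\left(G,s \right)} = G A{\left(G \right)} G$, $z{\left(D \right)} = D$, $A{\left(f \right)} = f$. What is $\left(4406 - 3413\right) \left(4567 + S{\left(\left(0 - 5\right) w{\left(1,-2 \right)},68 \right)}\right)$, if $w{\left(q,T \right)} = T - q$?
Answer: $1251180$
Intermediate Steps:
$b{\left(G,s \right)} = G^{3}$ ($b{\left(G,s \right)} = G G G = G^{2} G = G^{3}$)
$S{\left(K,N \right)} = N - K^{3}$
$\left(4406 - 3413\right) \left(4567 + S{\left(\left(0 - 5\right) w{\left(1,-2 \right)},68 \right)}\right) = \left(4406 - 3413\right) \left(4567 + \left(68 - \left(\left(0 - 5\right) \left(-2 - 1\right)\right)^{3}\right)\right) = 993 \left(4567 + \left(68 - \left(- 5 \left(-2 - 1\right)\right)^{3}\right)\right) = 993 \left(4567 + \left(68 - \left(\left(-5\right) \left(-3\right)\right)^{3}\right)\right) = 993 \left(4567 + \left(68 - 15^{3}\right)\right) = 993 \left(4567 + \left(68 - 3375\right)\right) = 993 \left(4567 - 3307\right) = 993 \cdot 1260 = 1251180$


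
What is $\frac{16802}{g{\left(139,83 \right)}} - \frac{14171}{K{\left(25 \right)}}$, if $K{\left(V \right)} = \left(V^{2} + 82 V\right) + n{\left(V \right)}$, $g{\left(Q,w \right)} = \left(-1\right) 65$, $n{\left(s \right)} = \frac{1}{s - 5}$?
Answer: $- \frac{917346102}{3477565} \approx -263.79$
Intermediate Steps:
$n{\left(s \right)} = \frac{1}{-5 + s}$
$g{\left(Q,w \right)} = -65$
$K{\left(V \right)} = V^{2} + \frac{1}{-5 + V} + 82 V$ ($K{\left(V \right)} = \left(V^{2} + 82 V\right) + \frac{1}{-5 + V} = V^{2} + \frac{1}{-5 + V} + 82 V$)
$\frac{16802}{g{\left(139,83 \right)}} - \frac{14171}{K{\left(25 \right)}} = \frac{16802}{-65} - \frac{14171}{\frac{1}{-5 + 25} \left(1 + 25 \left(-5 + 25\right) \left(82 + 25\right)\right)} = 16802 \left(- \frac{1}{65}\right) - \frac{14171}{\frac{1}{20} \left(1 + 25 \cdot 20 \cdot 107\right)} = - \frac{16802}{65} - \frac{14171}{\frac{1}{20} \left(1 + 53500\right)} = - \frac{16802}{65} - \frac{14171}{\frac{1}{20} \cdot 53501} = - \frac{16802}{65} - \frac{14171}{\frac{53501}{20}} = - \frac{16802}{65} - \frac{283420}{53501} = - \frac{917346102}{3477565}$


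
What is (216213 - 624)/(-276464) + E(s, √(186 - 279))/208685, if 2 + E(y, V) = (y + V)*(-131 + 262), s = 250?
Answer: -35936547393/57693889840 + 131*I*√93/208685 ≈ -0.62288 + 0.0060537*I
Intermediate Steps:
E(y, V) = -2 + 131*V + 131*y (E(y, V) = -2 + (y + V)*(-131 + 262) = -2 + (V + y)*131 = -2 + (131*V + 131*y) = -2 + 131*V + 131*y)
(216213 - 624)/(-276464) + E(s, √(186 - 279))/208685 = (216213 - 624)/(-276464) + (-2 + 131*√(186 - 279) + 131*250)/208685 = 215589*(-1/276464) + (-2 + 131*√(-93) + 32750)*(1/208685) = -215589/276464 + (-2 + 131*(I*√93) + 32750)*(1/208685) = -215589/276464 + (-2 + 131*I*√93 + 32750)*(1/208685) = -215589/276464 + (32748 + 131*I*√93)*(1/208685) = -215589/276464 + (32748/208685 + 131*I*√93/208685) = -35936547393/57693889840 + 131*I*√93/208685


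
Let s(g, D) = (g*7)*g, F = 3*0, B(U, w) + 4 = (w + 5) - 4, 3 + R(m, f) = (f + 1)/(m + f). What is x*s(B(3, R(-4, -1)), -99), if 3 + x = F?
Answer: -756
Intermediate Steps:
R(m, f) = -3 + (1 + f)/(f + m) (R(m, f) = -3 + (f + 1)/(m + f) = -3 + (1 + f)/(f + m))
B(U, w) = -3 + w (B(U, w) = -4 + ((w + 5) - 4) = -4 + ((5 + w) - 4) = -4 + (1 + w) = -3 + w)
F = 0
x = -3 (x = -3 + 0 = -3)
s(g, D) = 7*g² (s(g, D) = (7*g)*g = 7*g²)
x*s(B(3, R(-4, -1)), -99) = -21*(-3 + (1 - 3*(-4) - 2*(-1))/(-1 - 4))² = -21*(-3 + (1 + 12 + 2)/(-5))² = -21*(-3 - ⅕*15)² = -21*(-3 - 3)² = -21*(-6)² = -21*36 = -3*252 = -756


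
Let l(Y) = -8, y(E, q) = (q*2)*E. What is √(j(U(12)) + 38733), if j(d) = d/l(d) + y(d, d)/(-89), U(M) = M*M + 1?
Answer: 3*√538521022/356 ≈ 195.56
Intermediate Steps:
y(E, q) = 2*E*q (y(E, q) = (2*q)*E = 2*E*q)
U(M) = 1 + M² (U(M) = M² + 1 = 1 + M²)
j(d) = -2*d²/89 - d/8 (j(d) = d/(-8) + (2*d*d)/(-89) = d*(-⅛) + (2*d²)*(-1/89) = -d/8 - 2*d²/89 = -2*d²/89 - d/8)
√(j(U(12)) + 38733) = √((1 + 12²)*(-89 - 16*(1 + 12²))/712 + 38733) = √((1 + 144)*(-89 - 16*(1 + 144))/712 + 38733) = √((1/712)*145*(-89 - 16*145) + 38733) = √((1/712)*145*(-89 - 2320) + 38733) = √((1/712)*145*(-2409) + 38733) = √(-349305/712 + 38733) = √(27228591/712) = 3*√538521022/356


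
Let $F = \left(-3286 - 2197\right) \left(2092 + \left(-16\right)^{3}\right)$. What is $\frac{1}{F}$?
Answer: $\frac{1}{10987932} \approx 9.1009 \cdot 10^{-8}$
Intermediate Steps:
$F = 10987932$ ($F = - 5483 \left(2092 - 4096\right) = \left(-5483\right) \left(-2004\right) = 10987932$)
$\frac{1}{F} = \frac{1}{10987932}$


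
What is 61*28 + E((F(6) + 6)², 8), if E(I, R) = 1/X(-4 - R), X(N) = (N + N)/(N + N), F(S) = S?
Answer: 1709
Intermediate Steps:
X(N) = 1 (X(N) = (2*N)/((2*N)) = (2*N)*(1/(2*N)) = 1)
E(I, R) = 1 (E(I, R) = 1/1 = 1)
61*28 + E((F(6) + 6)², 8) = 61*28 + 1 = 1708 + 1 = 1709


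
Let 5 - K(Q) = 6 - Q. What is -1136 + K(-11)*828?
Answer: -11072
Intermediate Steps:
K(Q) = -1 + Q (K(Q) = 5 - (6 - Q) = 5 + (-6 + Q) = -1 + Q)
-1136 + K(-11)*828 = -1136 + (-1 - 11)*828 = -1136 - 12*828 = -1136 - 9936 = -11072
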